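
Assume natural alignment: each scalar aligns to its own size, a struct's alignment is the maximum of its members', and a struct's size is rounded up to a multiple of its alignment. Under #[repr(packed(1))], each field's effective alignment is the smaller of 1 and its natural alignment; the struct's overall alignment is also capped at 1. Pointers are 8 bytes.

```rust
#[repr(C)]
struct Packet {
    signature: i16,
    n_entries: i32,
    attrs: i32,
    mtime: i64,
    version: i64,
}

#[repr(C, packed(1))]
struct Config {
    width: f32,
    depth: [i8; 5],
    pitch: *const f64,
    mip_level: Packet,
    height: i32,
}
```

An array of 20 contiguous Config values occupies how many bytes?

Packet: 0..2  signature  (2B, 2-aligned); 2..4  -- padding (2B); 4..8  n_entries  (4B, 4-aligned); 8..12  attrs  (4B, 4-aligned); 12..16  -- padding (4B); 16..24  mtime  (8B, 8-aligned); 24..32  version  (8B, 8-aligned); sizeof = 32, alignof = 8
0..4  width  (4B, 1-aligned)
4..9  depth  (5B, 1-aligned)
9..17  pitch  (8B, 1-aligned)
17..49  mip_level  (32B, 1-aligned)
49..53  height  (4B, 1-aligned)
sizeof = 53, alignof = 1
array of 20: 20 × 53 = 1060

1060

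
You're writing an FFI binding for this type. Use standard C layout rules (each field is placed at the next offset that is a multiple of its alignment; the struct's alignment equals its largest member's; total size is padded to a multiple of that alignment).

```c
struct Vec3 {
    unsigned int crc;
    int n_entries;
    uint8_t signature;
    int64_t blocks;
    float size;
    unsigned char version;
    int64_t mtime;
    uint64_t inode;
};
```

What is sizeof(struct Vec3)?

48

@0: crc [4B, align 4] → 4
@4: n_entries [4B, align 4] → 8
@8: signature [1B, align 1] → 9
+7 pad (align 8)
@16: blocks [8B, align 8] → 24
@24: size [4B, align 4] → 28
@28: version [1B, align 1] → 29
+3 pad (align 8)
@32: mtime [8B, align 8] → 40
@40: inode [8B, align 8] → 48
size 48, align 8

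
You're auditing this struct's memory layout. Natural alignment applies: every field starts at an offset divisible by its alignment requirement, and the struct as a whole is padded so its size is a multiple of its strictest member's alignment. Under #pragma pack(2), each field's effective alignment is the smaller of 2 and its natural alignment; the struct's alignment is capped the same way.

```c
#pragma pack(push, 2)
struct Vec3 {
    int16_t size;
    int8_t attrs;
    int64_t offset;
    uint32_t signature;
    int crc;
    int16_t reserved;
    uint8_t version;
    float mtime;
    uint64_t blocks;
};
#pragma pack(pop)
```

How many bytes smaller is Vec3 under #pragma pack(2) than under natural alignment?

natural layout:
  0..2  size  (2B, 2-aligned)
  2..3  attrs  (1B, 1-aligned)
  3..8  -- padding (5B)
  8..16  offset  (8B, 8-aligned)
  16..20  signature  (4B, 4-aligned)
  20..24  crc  (4B, 4-aligned)
  24..26  reserved  (2B, 2-aligned)
  26..27  version  (1B, 1-aligned)
  27..28  -- padding (1B)
  28..32  mtime  (4B, 4-aligned)
  32..40  blocks  (8B, 8-aligned)
  sizeof = 40, alignof = 8
packed(2) layout:
  0..2  size  (2B, 2-aligned)
  2..3  attrs  (1B, 1-aligned)
  3..4  -- padding (1B)
  4..12  offset  (8B, 2-aligned)
  12..16  signature  (4B, 2-aligned)
  16..20  crc  (4B, 2-aligned)
  20..22  reserved  (2B, 2-aligned)
  22..23  version  (1B, 1-aligned)
  23..24  -- padding (1B)
  24..28  mtime  (4B, 2-aligned)
  28..36  blocks  (8B, 2-aligned)
  sizeof = 36, alignof = 2
40 − 36 = 4

4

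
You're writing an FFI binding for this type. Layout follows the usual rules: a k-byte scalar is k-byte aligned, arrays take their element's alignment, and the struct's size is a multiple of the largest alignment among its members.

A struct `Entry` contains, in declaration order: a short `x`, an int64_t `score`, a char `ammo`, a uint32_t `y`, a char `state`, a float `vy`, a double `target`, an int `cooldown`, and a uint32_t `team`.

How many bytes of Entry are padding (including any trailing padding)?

12

0..2  x  (2B, 2-aligned)
2..8  -- padding (6B)
8..16  score  (8B, 8-aligned)
16..17  ammo  (1B, 1-aligned)
17..20  -- padding (3B)
20..24  y  (4B, 4-aligned)
24..25  state  (1B, 1-aligned)
25..28  -- padding (3B)
28..32  vy  (4B, 4-aligned)
32..40  target  (8B, 8-aligned)
40..44  cooldown  (4B, 4-aligned)
44..48  team  (4B, 4-aligned)
sizeof = 48, alignof = 8
data bytes 36, size 48 → padding 12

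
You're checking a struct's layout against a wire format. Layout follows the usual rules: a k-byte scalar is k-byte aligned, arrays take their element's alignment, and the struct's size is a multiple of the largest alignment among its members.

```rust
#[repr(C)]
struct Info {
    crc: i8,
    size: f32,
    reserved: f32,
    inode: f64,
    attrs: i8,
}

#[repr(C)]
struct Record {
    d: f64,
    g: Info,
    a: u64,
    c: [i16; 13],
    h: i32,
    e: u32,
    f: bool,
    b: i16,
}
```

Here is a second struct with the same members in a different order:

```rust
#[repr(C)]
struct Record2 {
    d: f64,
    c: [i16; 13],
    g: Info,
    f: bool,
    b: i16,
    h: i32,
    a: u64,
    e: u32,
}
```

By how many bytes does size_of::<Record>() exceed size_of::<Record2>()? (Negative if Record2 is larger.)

-8

Info: @0: crc [1B, align 1] → 1; +3 pad (align 4); @4: size [4B, align 4] → 8; @8: reserved [4B, align 4] → 12; +4 pad (align 8); @16: inode [8B, align 8] → 24; @24: attrs [1B, align 1] → 25; +7 tail pad (align 8); size 32, align 8
@0: d [8B, align 8] → 8
@8: g [32B, align 8] → 40
@40: a [8B, align 8] → 48
@48: c [26B, align 2] → 74
+2 pad (align 4)
@76: h [4B, align 4] → 80
@80: e [4B, align 4] → 84
@84: f [1B, align 1] → 85
+1 pad (align 2)
@86: b [2B, align 2] → 88
size 88, align 8
— Record2 —
@0: d [8B, align 8] → 8
@8: c [26B, align 2] → 34
+6 pad (align 8)
@40: g [32B, align 8] → 72
@72: f [1B, align 1] → 73
+1 pad (align 2)
@74: b [2B, align 2] → 76
@76: h [4B, align 4] → 80
@80: a [8B, align 8] → 88
@88: e [4B, align 4] → 92
+4 tail pad (align 8)
size 96, align 8
88 − 96 = -8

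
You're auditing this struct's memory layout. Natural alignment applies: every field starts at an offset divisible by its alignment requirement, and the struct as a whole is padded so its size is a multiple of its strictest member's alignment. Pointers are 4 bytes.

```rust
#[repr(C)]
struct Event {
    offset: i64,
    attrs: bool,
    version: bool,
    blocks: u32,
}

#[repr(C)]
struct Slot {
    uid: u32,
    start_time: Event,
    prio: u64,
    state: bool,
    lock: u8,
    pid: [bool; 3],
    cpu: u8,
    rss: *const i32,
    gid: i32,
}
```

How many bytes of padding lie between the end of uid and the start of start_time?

Event: 0..8  offset  (8B, 8-aligned); 8..9  attrs  (1B, 1-aligned); 9..10  version  (1B, 1-aligned); 10..12  -- padding (2B); 12..16  blocks  (4B, 4-aligned); sizeof = 16, alignof = 8
0..4  uid  (4B, 4-aligned)
4..8  -- padding (4B)
8..24  start_time  (16B, 8-aligned)

4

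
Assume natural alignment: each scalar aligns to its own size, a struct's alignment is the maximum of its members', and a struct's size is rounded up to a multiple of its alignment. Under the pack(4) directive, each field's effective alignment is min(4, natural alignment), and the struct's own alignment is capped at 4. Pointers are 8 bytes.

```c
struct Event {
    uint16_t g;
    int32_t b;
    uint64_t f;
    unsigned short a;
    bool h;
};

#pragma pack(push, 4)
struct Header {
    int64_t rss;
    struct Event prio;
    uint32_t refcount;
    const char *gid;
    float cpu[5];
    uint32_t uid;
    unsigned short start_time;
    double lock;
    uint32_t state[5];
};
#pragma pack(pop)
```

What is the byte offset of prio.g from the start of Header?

Event: 0..2  g  (2B, 2-aligned); 2..4  -- padding (2B); 4..8  b  (4B, 4-aligned); 8..16  f  (8B, 8-aligned); 16..18  a  (2B, 2-aligned); 18..19  h  (1B, 1-aligned); 19..24  -- tail padding (5B); sizeof = 24, alignof = 8
0..8  rss  (8B, 4-aligned)
8..32  prio  (24B, 4-aligned)
within Event: g at 0
8 + 0 = 8

8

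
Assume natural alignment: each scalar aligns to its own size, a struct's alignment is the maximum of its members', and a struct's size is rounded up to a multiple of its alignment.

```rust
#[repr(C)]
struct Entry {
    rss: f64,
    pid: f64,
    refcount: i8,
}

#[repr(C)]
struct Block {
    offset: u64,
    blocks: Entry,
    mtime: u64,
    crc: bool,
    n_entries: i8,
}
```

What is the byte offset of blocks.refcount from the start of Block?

Entry: rss at 0 (size 8, align 8) → ends 8; pid at 8 (size 8, align 8) → ends 16; refcount at 16 (size 1, align 1) → ends 17; tail pad 7 to reach multiple of 8; total 24 bytes, alignment 8
offset at 0 (size 8, align 8) → ends 8
blocks at 8 (size 24, align 8) → ends 32
within Entry: refcount at 16
8 + 16 = 24

24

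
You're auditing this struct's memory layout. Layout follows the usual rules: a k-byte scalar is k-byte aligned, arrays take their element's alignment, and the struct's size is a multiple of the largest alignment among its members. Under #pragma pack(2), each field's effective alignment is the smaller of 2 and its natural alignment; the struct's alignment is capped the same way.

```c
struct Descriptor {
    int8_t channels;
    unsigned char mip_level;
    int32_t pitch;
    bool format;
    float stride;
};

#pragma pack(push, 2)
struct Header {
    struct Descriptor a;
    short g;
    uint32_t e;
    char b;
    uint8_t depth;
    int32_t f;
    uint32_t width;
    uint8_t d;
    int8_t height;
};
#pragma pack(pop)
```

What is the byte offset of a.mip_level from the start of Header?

Descriptor: channels at 0 (size 1, align 1) → ends 1; mip_level at 1 (size 1, align 1) → ends 2; pad 2 to align 4 for pitch; pitch at 4 (size 4, align 4) → ends 8; format at 8 (size 1, align 1) → ends 9; pad 3 to align 4 for stride; stride at 12 (size 4, align 4) → ends 16; total 16 bytes, alignment 4
a at 0 (size 16, align 2) → ends 16
within Descriptor: mip_level at 1
0 + 1 = 1

1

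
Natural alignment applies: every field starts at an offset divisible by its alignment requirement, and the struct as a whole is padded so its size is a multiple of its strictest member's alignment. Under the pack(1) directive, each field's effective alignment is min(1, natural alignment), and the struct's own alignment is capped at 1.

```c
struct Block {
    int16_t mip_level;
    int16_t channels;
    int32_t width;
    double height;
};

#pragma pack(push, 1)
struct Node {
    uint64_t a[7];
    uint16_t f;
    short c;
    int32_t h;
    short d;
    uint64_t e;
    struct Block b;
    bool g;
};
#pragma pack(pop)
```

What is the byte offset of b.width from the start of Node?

78

Block: @0: mip_level [2B, align 2] → 2; @2: channels [2B, align 2] → 4; @4: width [4B, align 4] → 8; @8: height [8B, align 8] → 16; size 16, align 8
@0: a [56B, align 1] → 56
@56: f [2B, align 1] → 58
@58: c [2B, align 1] → 60
@60: h [4B, align 1] → 64
@64: d [2B, align 1] → 66
@66: e [8B, align 1] → 74
@74: b [16B, align 1] → 90
within Block: width at 4
74 + 4 = 78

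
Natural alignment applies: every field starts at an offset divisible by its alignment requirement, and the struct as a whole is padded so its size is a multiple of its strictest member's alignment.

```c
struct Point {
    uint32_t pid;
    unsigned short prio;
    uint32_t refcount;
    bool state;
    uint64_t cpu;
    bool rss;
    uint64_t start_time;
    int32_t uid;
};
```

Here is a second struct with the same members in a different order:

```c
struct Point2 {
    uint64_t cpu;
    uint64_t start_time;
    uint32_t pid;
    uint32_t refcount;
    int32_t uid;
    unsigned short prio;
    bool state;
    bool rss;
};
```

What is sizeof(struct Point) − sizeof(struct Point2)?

16

pid at 0 (size 4, align 4) → ends 4
prio at 4 (size 2, align 2) → ends 6
pad 2 to align 4 for refcount
refcount at 8 (size 4, align 4) → ends 12
state at 12 (size 1, align 1) → ends 13
pad 3 to align 8 for cpu
cpu at 16 (size 8, align 8) → ends 24
rss at 24 (size 1, align 1) → ends 25
pad 7 to align 8 for start_time
start_time at 32 (size 8, align 8) → ends 40
uid at 40 (size 4, align 4) → ends 44
tail pad 4 to reach multiple of 8
total 48 bytes, alignment 8
— Point2 —
cpu at 0 (size 8, align 8) → ends 8
start_time at 8 (size 8, align 8) → ends 16
pid at 16 (size 4, align 4) → ends 20
refcount at 20 (size 4, align 4) → ends 24
uid at 24 (size 4, align 4) → ends 28
prio at 28 (size 2, align 2) → ends 30
state at 30 (size 1, align 1) → ends 31
rss at 31 (size 1, align 1) → ends 32
total 32 bytes, alignment 8
48 − 32 = 16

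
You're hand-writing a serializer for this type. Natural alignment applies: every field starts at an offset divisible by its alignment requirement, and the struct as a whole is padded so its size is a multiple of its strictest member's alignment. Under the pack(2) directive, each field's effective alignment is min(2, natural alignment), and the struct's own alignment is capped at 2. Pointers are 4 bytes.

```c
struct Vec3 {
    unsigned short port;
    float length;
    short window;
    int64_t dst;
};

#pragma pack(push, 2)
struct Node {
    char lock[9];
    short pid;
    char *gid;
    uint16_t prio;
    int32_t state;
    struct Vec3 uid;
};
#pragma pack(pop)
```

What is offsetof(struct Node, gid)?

Vec3: port at 0 (size 2, align 2) → ends 2; pad 2 to align 4 for length; length at 4 (size 4, align 4) → ends 8; window at 8 (size 2, align 2) → ends 10; pad 6 to align 8 for dst; dst at 16 (size 8, align 8) → ends 24; total 24 bytes, alignment 8
lock at 0 (size 9, align 1) → ends 9
pad 1 to align 2 for pid
pid at 10 (size 2, align 2) → ends 12
gid at 12 (size 4, align 2) → ends 16

12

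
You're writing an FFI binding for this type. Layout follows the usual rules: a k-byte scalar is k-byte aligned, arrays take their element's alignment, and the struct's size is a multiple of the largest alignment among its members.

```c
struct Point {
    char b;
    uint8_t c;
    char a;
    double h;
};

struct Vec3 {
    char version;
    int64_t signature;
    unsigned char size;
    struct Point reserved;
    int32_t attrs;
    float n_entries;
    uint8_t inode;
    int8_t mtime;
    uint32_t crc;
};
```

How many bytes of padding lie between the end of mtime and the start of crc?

Point: @0: b [1B, align 1] → 1; @1: c [1B, align 1] → 2; @2: a [1B, align 1] → 3; +5 pad (align 8); @8: h [8B, align 8] → 16; size 16, align 8
@0: version [1B, align 1] → 1
+7 pad (align 8)
@8: signature [8B, align 8] → 16
@16: size [1B, align 1] → 17
+7 pad (align 8)
@24: reserved [16B, align 8] → 40
@40: attrs [4B, align 4] → 44
@44: n_entries [4B, align 4] → 48
@48: inode [1B, align 1] → 49
@49: mtime [1B, align 1] → 50
+2 pad (align 4)
@52: crc [4B, align 4] → 56

2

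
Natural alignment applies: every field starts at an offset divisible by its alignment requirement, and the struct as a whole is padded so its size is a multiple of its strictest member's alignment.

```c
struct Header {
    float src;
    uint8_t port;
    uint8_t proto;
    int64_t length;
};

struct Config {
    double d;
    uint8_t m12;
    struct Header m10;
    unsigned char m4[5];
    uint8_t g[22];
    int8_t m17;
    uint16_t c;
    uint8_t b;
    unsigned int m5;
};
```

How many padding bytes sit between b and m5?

Header: @0: src [4B, align 4] → 4; @4: port [1B, align 1] → 5; @5: proto [1B, align 1] → 6; +2 pad (align 8); @8: length [8B, align 8] → 16; size 16, align 8
@0: d [8B, align 8] → 8
@8: m12 [1B, align 1] → 9
+7 pad (align 8)
@16: m10 [16B, align 8] → 32
@32: m4 [5B, align 1] → 37
@37: g [22B, align 1] → 59
@59: m17 [1B, align 1] → 60
@60: c [2B, align 2] → 62
@62: b [1B, align 1] → 63
+1 pad (align 4)
@64: m5 [4B, align 4] → 68

1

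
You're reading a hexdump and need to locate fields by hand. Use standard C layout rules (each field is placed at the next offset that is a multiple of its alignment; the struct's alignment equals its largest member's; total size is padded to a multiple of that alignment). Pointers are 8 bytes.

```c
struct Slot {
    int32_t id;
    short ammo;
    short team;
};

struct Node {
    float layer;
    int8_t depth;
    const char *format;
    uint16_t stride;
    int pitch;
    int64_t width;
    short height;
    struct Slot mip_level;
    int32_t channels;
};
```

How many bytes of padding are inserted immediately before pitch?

Slot: id at 0 (size 4, align 4) → ends 4; ammo at 4 (size 2, align 2) → ends 6; team at 6 (size 2, align 2) → ends 8; total 8 bytes, alignment 4
layer at 0 (size 4, align 4) → ends 4
depth at 4 (size 1, align 1) → ends 5
pad 3 to align 8 for format
format at 8 (size 8, align 8) → ends 16
stride at 16 (size 2, align 2) → ends 18
pad 2 to align 4 for pitch
pitch at 20 (size 4, align 4) → ends 24

2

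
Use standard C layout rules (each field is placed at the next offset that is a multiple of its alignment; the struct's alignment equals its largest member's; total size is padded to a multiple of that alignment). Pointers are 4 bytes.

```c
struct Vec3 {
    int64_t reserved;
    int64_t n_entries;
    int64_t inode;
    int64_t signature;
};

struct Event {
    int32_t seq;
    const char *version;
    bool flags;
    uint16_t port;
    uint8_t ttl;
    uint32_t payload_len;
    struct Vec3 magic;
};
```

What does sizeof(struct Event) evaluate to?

Vec3: reserved at 0 (size 8, align 8) → ends 8; n_entries at 8 (size 8, align 8) → ends 16; inode at 16 (size 8, align 8) → ends 24; signature at 24 (size 8, align 8) → ends 32; total 32 bytes, alignment 8
seq at 0 (size 4, align 4) → ends 4
version at 4 (size 4, align 4) → ends 8
flags at 8 (size 1, align 1) → ends 9
pad 1 to align 2 for port
port at 10 (size 2, align 2) → ends 12
ttl at 12 (size 1, align 1) → ends 13
pad 3 to align 4 for payload_len
payload_len at 16 (size 4, align 4) → ends 20
pad 4 to align 8 for magic
magic at 24 (size 32, align 8) → ends 56
total 56 bytes, alignment 8

56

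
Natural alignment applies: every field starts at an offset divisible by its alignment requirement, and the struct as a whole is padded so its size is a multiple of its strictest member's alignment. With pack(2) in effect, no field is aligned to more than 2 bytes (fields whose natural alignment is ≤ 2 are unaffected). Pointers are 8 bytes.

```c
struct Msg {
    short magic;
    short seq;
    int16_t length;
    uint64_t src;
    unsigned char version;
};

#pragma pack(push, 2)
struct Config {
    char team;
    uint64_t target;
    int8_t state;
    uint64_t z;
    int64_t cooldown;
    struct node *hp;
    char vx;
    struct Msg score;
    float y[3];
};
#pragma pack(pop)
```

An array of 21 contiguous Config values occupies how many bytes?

1554

Msg: magic at 0 (size 2, align 2) → ends 2; seq at 2 (size 2, align 2) → ends 4; length at 4 (size 2, align 2) → ends 6; pad 2 to align 8 for src; src at 8 (size 8, align 8) → ends 16; version at 16 (size 1, align 1) → ends 17; tail pad 7 to reach multiple of 8; total 24 bytes, alignment 8
team at 0 (size 1, align 1) → ends 1
pad 1 to align 2 for target
target at 2 (size 8, align 2) → ends 10
state at 10 (size 1, align 1) → ends 11
pad 1 to align 2 for z
z at 12 (size 8, align 2) → ends 20
cooldown at 20 (size 8, align 2) → ends 28
hp at 28 (size 8, align 2) → ends 36
vx at 36 (size 1, align 1) → ends 37
pad 1 to align 2 for score
score at 38 (size 24, align 2) → ends 62
y at 62 (size 12, align 2) → ends 74
total 74 bytes, alignment 2
array of 21: 21 × 74 = 1554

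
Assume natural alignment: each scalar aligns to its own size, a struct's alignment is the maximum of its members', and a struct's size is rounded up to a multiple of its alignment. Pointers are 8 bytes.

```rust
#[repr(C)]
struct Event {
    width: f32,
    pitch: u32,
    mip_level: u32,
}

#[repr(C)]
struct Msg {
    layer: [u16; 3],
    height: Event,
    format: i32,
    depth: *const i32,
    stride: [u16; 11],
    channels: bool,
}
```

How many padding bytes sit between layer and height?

Event: width at 0 (size 4, align 4) → ends 4; pitch at 4 (size 4, align 4) → ends 8; mip_level at 8 (size 4, align 4) → ends 12; total 12 bytes, alignment 4
layer at 0 (size 6, align 2) → ends 6
pad 2 to align 4 for height
height at 8 (size 12, align 4) → ends 20

2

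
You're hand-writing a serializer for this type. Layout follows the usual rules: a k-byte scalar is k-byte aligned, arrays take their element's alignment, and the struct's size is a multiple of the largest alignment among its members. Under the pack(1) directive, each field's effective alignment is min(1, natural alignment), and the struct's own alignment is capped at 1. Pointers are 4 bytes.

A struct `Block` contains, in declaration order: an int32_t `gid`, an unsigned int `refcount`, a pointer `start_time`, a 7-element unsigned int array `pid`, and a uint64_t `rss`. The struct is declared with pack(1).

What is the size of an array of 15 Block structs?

gid at 0 (size 4, align 1) → ends 4
refcount at 4 (size 4, align 1) → ends 8
start_time at 8 (size 4, align 1) → ends 12
pid at 12 (size 28, align 1) → ends 40
rss at 40 (size 8, align 1) → ends 48
total 48 bytes, alignment 1
array of 15: 15 × 48 = 720

720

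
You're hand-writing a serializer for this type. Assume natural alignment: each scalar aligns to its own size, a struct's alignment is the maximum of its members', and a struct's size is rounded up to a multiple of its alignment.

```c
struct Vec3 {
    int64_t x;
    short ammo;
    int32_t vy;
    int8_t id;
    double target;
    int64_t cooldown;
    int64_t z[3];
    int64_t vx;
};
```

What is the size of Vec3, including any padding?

0..8  x  (8B, 8-aligned)
8..10  ammo  (2B, 2-aligned)
10..12  -- padding (2B)
12..16  vy  (4B, 4-aligned)
16..17  id  (1B, 1-aligned)
17..24  -- padding (7B)
24..32  target  (8B, 8-aligned)
32..40  cooldown  (8B, 8-aligned)
40..64  z  (24B, 8-aligned)
64..72  vx  (8B, 8-aligned)
sizeof = 72, alignof = 8

72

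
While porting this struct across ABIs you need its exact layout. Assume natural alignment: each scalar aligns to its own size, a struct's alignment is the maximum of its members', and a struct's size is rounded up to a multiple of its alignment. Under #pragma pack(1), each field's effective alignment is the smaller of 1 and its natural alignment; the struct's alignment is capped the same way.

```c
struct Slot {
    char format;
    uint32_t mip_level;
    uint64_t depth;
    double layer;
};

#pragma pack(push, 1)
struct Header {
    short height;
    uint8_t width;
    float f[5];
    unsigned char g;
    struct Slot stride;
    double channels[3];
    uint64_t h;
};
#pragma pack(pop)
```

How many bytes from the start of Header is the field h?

Slot: format at 0 (size 1, align 1) → ends 1; pad 3 to align 4 for mip_level; mip_level at 4 (size 4, align 4) → ends 8; depth at 8 (size 8, align 8) → ends 16; layer at 16 (size 8, align 8) → ends 24; total 24 bytes, alignment 8
height at 0 (size 2, align 1) → ends 2
width at 2 (size 1, align 1) → ends 3
f at 3 (size 20, align 1) → ends 23
g at 23 (size 1, align 1) → ends 24
stride at 24 (size 24, align 1) → ends 48
channels at 48 (size 24, align 1) → ends 72
h at 72 (size 8, align 1) → ends 80

72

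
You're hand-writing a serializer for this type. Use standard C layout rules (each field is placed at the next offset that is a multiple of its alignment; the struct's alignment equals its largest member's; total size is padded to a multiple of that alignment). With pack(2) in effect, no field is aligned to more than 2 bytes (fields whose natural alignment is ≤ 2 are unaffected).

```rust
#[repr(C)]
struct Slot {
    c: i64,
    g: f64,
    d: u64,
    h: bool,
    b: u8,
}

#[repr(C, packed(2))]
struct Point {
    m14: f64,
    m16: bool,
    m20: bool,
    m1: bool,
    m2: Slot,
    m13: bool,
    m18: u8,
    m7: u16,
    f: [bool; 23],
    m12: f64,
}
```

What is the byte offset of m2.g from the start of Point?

Slot: @0: c [8B, align 8] → 8; @8: g [8B, align 8] → 16; @16: d [8B, align 8] → 24; @24: h [1B, align 1] → 25; @25: b [1B, align 1] → 26; +6 tail pad (align 8); size 32, align 8
@0: m14 [8B, align 2] → 8
@8: m16 [1B, align 1] → 9
@9: m20 [1B, align 1] → 10
@10: m1 [1B, align 1] → 11
+1 pad (align 2)
@12: m2 [32B, align 2] → 44
within Slot: g at 8
12 + 8 = 20

20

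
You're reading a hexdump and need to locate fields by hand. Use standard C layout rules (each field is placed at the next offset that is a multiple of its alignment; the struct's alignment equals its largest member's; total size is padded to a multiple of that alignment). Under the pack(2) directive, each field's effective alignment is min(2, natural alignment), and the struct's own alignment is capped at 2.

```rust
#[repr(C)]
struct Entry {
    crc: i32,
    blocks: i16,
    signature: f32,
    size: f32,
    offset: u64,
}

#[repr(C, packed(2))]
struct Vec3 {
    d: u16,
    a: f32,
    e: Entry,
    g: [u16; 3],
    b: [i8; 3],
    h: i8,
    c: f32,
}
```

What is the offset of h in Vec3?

Entry: @0: crc [4B, align 4] → 4; @4: blocks [2B, align 2] → 6; +2 pad (align 4); @8: signature [4B, align 4] → 12; @12: size [4B, align 4] → 16; @16: offset [8B, align 8] → 24; size 24, align 8
@0: d [2B, align 2] → 2
@2: a [4B, align 2] → 6
@6: e [24B, align 2] → 30
@30: g [6B, align 2] → 36
@36: b [3B, align 1] → 39
@39: h [1B, align 1] → 40

39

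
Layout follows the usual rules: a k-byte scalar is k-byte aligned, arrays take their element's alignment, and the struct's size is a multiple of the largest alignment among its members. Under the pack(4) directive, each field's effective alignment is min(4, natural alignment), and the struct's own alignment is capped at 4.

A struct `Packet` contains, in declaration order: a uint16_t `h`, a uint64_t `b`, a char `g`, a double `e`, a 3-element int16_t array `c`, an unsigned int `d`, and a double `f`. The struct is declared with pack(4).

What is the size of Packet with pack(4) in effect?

h at 0 (size 2, align 2) → ends 2
pad 2 to align 4 for b
b at 4 (size 8, align 4) → ends 12
g at 12 (size 1, align 1) → ends 13
pad 3 to align 4 for e
e at 16 (size 8, align 4) → ends 24
c at 24 (size 6, align 2) → ends 30
pad 2 to align 4 for d
d at 32 (size 4, align 4) → ends 36
f at 36 (size 8, align 4) → ends 44
total 44 bytes, alignment 4

44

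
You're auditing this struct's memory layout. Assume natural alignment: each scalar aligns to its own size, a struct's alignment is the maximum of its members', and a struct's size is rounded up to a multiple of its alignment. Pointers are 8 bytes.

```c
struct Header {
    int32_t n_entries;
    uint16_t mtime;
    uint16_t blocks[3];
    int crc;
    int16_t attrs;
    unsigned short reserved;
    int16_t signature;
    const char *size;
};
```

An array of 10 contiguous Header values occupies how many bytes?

320

@0: n_entries [4B, align 4] → 4
@4: mtime [2B, align 2] → 6
@6: blocks [6B, align 2] → 12
@12: crc [4B, align 4] → 16
@16: attrs [2B, align 2] → 18
@18: reserved [2B, align 2] → 20
@20: signature [2B, align 2] → 22
+2 pad (align 8)
@24: size [8B, align 8] → 32
size 32, align 8
array of 10: 10 × 32 = 320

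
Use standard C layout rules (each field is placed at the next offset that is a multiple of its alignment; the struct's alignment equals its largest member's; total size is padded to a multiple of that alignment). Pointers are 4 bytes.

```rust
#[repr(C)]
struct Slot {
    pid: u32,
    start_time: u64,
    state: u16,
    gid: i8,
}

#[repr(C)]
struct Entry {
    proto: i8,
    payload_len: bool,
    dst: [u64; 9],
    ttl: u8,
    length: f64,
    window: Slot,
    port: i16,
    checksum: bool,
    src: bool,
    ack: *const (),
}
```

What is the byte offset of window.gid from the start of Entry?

114

Slot: 0..4  pid  (4B, 4-aligned); 4..8  -- padding (4B); 8..16  start_time  (8B, 8-aligned); 16..18  state  (2B, 2-aligned); 18..19  gid  (1B, 1-aligned); 19..24  -- tail padding (5B); sizeof = 24, alignof = 8
0..1  proto  (1B, 1-aligned)
1..2  payload_len  (1B, 1-aligned)
2..8  -- padding (6B)
8..80  dst  (72B, 8-aligned)
80..81  ttl  (1B, 1-aligned)
81..88  -- padding (7B)
88..96  length  (8B, 8-aligned)
96..120  window  (24B, 8-aligned)
within Slot: gid at 18
96 + 18 = 114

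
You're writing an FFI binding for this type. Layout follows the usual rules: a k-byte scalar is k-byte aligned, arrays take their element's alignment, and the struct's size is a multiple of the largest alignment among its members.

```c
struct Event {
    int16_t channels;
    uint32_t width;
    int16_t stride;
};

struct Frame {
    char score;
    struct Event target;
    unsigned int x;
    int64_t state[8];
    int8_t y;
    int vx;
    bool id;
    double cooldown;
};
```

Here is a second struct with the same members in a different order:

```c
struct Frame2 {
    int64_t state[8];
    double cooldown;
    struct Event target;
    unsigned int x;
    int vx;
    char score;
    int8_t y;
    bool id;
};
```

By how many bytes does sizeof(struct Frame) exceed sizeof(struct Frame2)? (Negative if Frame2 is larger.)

16

Event: @0: channels [2B, align 2] → 2; +2 pad (align 4); @4: width [4B, align 4] → 8; @8: stride [2B, align 2] → 10; +2 tail pad (align 4); size 12, align 4
@0: score [1B, align 1] → 1
+3 pad (align 4)
@4: target [12B, align 4] → 16
@16: x [4B, align 4] → 20
+4 pad (align 8)
@24: state [64B, align 8] → 88
@88: y [1B, align 1] → 89
+3 pad (align 4)
@92: vx [4B, align 4] → 96
@96: id [1B, align 1] → 97
+7 pad (align 8)
@104: cooldown [8B, align 8] → 112
size 112, align 8
— Frame2 —
@0: state [64B, align 8] → 64
@64: cooldown [8B, align 8] → 72
@72: target [12B, align 4] → 84
@84: x [4B, align 4] → 88
@88: vx [4B, align 4] → 92
@92: score [1B, align 1] → 93
@93: y [1B, align 1] → 94
@94: id [1B, align 1] → 95
+1 tail pad (align 8)
size 96, align 8
112 − 96 = 16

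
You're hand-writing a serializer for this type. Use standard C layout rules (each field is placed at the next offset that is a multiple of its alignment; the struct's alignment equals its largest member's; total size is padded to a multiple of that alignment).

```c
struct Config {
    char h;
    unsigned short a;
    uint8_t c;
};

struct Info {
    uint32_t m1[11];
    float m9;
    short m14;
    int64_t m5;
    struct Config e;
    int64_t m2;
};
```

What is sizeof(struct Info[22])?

1760

Config: 0..1  h  (1B, 1-aligned); 1..2  -- padding (1B); 2..4  a  (2B, 2-aligned); 4..5  c  (1B, 1-aligned); 5..6  -- tail padding (1B); sizeof = 6, alignof = 2
0..44  m1  (44B, 4-aligned)
44..48  m9  (4B, 4-aligned)
48..50  m14  (2B, 2-aligned)
50..56  -- padding (6B)
56..64  m5  (8B, 8-aligned)
64..70  e  (6B, 2-aligned)
70..72  -- padding (2B)
72..80  m2  (8B, 8-aligned)
sizeof = 80, alignof = 8
array of 22: 22 × 80 = 1760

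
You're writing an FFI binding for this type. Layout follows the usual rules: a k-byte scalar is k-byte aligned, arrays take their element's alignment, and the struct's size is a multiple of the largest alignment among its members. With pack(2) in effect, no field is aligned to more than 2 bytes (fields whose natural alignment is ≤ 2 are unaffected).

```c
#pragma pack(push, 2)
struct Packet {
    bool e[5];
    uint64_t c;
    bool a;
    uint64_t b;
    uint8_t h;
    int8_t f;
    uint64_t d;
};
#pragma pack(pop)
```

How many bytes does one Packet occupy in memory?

34

@0: e [5B, align 1] → 5
+1 pad (align 2)
@6: c [8B, align 2] → 14
@14: a [1B, align 1] → 15
+1 pad (align 2)
@16: b [8B, align 2] → 24
@24: h [1B, align 1] → 25
@25: f [1B, align 1] → 26
@26: d [8B, align 2] → 34
size 34, align 2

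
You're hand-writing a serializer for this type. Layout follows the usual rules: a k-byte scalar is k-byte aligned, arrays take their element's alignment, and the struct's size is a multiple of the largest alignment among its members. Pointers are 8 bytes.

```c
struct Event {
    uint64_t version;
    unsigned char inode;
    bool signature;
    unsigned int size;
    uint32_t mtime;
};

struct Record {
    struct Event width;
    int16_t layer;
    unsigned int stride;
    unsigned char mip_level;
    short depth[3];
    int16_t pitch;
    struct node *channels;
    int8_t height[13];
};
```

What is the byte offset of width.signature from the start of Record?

Event: 0..8  version  (8B, 8-aligned); 8..9  inode  (1B, 1-aligned); 9..10  signature  (1B, 1-aligned); 10..12  -- padding (2B); 12..16  size  (4B, 4-aligned); 16..20  mtime  (4B, 4-aligned); 20..24  -- tail padding (4B); sizeof = 24, alignof = 8
0..24  width  (24B, 8-aligned)
within Event: signature at 9
0 + 9 = 9

9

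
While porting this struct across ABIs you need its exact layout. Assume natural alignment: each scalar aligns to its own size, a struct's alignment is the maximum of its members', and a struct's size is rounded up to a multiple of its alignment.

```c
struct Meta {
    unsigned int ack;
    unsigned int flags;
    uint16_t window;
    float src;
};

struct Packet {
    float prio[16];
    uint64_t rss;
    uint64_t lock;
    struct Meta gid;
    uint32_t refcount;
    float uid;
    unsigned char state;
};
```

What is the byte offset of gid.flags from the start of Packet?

Meta: ack at 0 (size 4, align 4) → ends 4; flags at 4 (size 4, align 4) → ends 8; window at 8 (size 2, align 2) → ends 10; pad 2 to align 4 for src; src at 12 (size 4, align 4) → ends 16; total 16 bytes, alignment 4
prio at 0 (size 64, align 4) → ends 64
rss at 64 (size 8, align 8) → ends 72
lock at 72 (size 8, align 8) → ends 80
gid at 80 (size 16, align 4) → ends 96
within Meta: flags at 4
80 + 4 = 84

84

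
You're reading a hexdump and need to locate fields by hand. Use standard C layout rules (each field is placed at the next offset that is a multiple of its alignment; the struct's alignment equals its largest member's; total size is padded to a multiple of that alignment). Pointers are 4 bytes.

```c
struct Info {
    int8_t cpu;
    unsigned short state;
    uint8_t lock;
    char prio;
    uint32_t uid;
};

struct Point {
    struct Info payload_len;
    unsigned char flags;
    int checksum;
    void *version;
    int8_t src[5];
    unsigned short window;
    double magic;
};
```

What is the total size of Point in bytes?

Info: cpu at 0 (size 1, align 1) → ends 1; pad 1 to align 2 for state; state at 2 (size 2, align 2) → ends 4; lock at 4 (size 1, align 1) → ends 5; prio at 5 (size 1, align 1) → ends 6; pad 2 to align 4 for uid; uid at 8 (size 4, align 4) → ends 12; total 12 bytes, alignment 4
payload_len at 0 (size 12, align 4) → ends 12
flags at 12 (size 1, align 1) → ends 13
pad 3 to align 4 for checksum
checksum at 16 (size 4, align 4) → ends 20
version at 20 (size 4, align 4) → ends 24
src at 24 (size 5, align 1) → ends 29
pad 1 to align 2 for window
window at 30 (size 2, align 2) → ends 32
magic at 32 (size 8, align 8) → ends 40
total 40 bytes, alignment 8

40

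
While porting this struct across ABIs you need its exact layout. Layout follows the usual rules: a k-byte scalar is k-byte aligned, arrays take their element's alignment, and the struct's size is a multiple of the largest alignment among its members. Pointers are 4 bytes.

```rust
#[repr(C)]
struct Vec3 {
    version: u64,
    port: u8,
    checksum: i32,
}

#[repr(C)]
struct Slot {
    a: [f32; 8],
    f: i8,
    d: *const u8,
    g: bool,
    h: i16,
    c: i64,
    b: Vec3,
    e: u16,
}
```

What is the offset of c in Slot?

48

Vec3: 0..8  version  (8B, 8-aligned); 8..9  port  (1B, 1-aligned); 9..12  -- padding (3B); 12..16  checksum  (4B, 4-aligned); sizeof = 16, alignof = 8
0..32  a  (32B, 4-aligned)
32..33  f  (1B, 1-aligned)
33..36  -- padding (3B)
36..40  d  (4B, 4-aligned)
40..41  g  (1B, 1-aligned)
41..42  -- padding (1B)
42..44  h  (2B, 2-aligned)
44..48  -- padding (4B)
48..56  c  (8B, 8-aligned)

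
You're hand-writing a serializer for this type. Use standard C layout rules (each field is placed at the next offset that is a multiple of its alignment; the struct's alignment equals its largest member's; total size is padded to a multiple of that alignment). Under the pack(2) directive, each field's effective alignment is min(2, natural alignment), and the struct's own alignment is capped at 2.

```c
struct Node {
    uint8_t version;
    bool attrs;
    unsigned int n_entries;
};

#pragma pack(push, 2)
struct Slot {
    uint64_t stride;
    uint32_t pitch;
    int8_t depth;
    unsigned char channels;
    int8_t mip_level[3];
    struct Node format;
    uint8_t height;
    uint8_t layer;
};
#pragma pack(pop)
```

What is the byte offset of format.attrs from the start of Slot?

Node: @0: version [1B, align 1] → 1; @1: attrs [1B, align 1] → 2; +2 pad (align 4); @4: n_entries [4B, align 4] → 8; size 8, align 4
@0: stride [8B, align 2] → 8
@8: pitch [4B, align 2] → 12
@12: depth [1B, align 1] → 13
@13: channels [1B, align 1] → 14
@14: mip_level [3B, align 1] → 17
+1 pad (align 2)
@18: format [8B, align 2] → 26
within Node: attrs at 1
18 + 1 = 19

19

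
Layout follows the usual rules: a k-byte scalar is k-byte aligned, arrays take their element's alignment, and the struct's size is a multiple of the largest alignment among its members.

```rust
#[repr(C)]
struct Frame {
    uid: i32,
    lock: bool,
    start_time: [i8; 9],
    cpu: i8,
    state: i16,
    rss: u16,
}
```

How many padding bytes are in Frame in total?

1

0..4  uid  (4B, 4-aligned)
4..5  lock  (1B, 1-aligned)
5..14  start_time  (9B, 1-aligned)
14..15  cpu  (1B, 1-aligned)
15..16  -- padding (1B)
16..18  state  (2B, 2-aligned)
18..20  rss  (2B, 2-aligned)
sizeof = 20, alignof = 4
data bytes 19, size 20 → padding 1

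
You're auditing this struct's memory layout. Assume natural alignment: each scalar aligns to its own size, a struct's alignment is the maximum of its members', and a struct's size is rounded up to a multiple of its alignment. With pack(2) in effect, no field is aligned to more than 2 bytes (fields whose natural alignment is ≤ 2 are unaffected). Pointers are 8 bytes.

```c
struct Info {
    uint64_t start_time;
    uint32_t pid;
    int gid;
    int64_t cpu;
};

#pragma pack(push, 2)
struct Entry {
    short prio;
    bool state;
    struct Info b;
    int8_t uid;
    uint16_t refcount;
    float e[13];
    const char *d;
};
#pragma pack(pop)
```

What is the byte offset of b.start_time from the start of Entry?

4

Info: start_time at 0 (size 8, align 8) → ends 8; pid at 8 (size 4, align 4) → ends 12; gid at 12 (size 4, align 4) → ends 16; cpu at 16 (size 8, align 8) → ends 24; total 24 bytes, alignment 8
prio at 0 (size 2, align 2) → ends 2
state at 2 (size 1, align 1) → ends 3
pad 1 to align 2 for b
b at 4 (size 24, align 2) → ends 28
within Info: start_time at 0
4 + 0 = 4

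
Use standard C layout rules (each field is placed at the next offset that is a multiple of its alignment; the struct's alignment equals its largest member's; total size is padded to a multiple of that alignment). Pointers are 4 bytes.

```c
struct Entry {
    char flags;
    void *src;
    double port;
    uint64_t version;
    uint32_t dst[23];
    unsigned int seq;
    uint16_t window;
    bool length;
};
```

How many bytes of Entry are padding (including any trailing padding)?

0..1  flags  (1B, 1-aligned)
1..4  -- padding (3B)
4..8  src  (4B, 4-aligned)
8..16  port  (8B, 8-aligned)
16..24  version  (8B, 8-aligned)
24..116  dst  (92B, 4-aligned)
116..120  seq  (4B, 4-aligned)
120..122  window  (2B, 2-aligned)
122..123  length  (1B, 1-aligned)
123..128  -- tail padding (5B)
sizeof = 128, alignof = 8
data bytes 120, size 128 → padding 8

8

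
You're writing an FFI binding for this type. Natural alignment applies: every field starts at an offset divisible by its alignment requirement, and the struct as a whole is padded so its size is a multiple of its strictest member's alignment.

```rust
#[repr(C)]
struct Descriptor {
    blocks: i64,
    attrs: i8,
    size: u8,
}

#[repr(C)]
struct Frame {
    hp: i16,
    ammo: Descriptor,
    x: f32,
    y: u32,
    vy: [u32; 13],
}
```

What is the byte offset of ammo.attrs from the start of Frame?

16

Descriptor: 0..8  blocks  (8B, 8-aligned); 8..9  attrs  (1B, 1-aligned); 9..10  size  (1B, 1-aligned); 10..16  -- tail padding (6B); sizeof = 16, alignof = 8
0..2  hp  (2B, 2-aligned)
2..8  -- padding (6B)
8..24  ammo  (16B, 8-aligned)
within Descriptor: attrs at 8
8 + 8 = 16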